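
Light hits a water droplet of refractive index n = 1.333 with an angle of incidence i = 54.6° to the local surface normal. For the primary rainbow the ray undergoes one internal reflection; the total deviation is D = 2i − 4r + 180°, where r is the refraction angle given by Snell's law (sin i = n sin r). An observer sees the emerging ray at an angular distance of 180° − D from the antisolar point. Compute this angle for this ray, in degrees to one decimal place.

sin r = sin 54.6° / 1.333 = 0.8151/1.333 = 0.6115; r = 37.70°.
D = 2·54.6° − 4·37.70° + 180° = 109.20° − 150.79° + 180° = 138.41°.
Angle from antisolar point = 180° − D = 41.59°.

41.6°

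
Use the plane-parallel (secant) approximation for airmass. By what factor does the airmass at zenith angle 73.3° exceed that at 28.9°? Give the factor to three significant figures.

X(73.3°)/X(28.9°) = sec 73.3° / sec 28.9° = cos 28.9° / cos 73.3° = 0.8755/0.2874 = 3.0466.

3.05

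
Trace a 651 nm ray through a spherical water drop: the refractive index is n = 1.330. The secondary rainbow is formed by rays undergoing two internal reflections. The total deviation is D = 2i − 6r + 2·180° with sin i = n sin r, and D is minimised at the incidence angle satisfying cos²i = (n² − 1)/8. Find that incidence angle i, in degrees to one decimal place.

71.9°

cos²i = (1.330² − 1)/8 = (1.76890 − 1)/8 = 0.09611.
cos i = 0.31002, so i = 71.940°.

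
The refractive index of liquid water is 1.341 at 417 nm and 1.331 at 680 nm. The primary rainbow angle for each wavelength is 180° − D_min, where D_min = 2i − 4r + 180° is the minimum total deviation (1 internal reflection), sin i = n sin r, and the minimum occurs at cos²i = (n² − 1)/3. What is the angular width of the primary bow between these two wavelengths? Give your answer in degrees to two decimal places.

1.44°

At 417 nm (n = 1.341): cos²i = 0.26609 → i = 58.946°, r = 39.705°, D_min = 139.071°, rainbow angle = 40.929°.
At 680 nm (n = 1.331): cos²i = 0.25719 → i = 59.527°, r = 40.356°, D_min = 137.630°, rainbow angle = 42.370°.
Angular width = |40.929° − 42.370°| = 1.441°.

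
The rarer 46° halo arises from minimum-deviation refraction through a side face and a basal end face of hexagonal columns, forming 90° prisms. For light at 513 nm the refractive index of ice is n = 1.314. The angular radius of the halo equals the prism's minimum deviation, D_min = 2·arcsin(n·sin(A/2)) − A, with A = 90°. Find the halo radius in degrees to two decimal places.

46.60°

n·sin(A/2) = 1.314 × sin 45° = 1.314 × 0.7071 = 0.9291.
D_min = 2·arcsin(0.9291) − 90° = 2 × 68.301° − 90° = 46.602°.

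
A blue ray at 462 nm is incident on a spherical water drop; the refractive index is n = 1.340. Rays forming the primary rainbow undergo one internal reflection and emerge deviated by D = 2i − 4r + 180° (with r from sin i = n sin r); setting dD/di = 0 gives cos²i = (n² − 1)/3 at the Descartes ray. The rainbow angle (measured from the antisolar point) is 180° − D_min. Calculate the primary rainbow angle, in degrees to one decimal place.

41.1°

cos²i = (1.79560 − 1)/3 = 0.26520; i = arccos(0.51498) = 59.004°.
sin r = sin 59.004°/1.340 = 0.63971; r = 39.770°.
D_min = 2·59.004° − 4·39.770° + 180° = 138.929°.
Rainbow angle = 180° − D_min = 41.071°.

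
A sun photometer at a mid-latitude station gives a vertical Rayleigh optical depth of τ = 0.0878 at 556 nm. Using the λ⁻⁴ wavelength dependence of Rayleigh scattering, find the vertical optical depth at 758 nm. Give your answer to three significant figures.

τ(758 nm) = τ(556 nm) × (556/758)⁴ = 0.0878 × (0.7335)⁴ = 0.0878 × 0.2895 = 0.0254.

0.0254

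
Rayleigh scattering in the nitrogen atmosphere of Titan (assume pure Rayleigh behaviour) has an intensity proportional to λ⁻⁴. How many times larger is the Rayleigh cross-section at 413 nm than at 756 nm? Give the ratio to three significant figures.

Rayleigh scattering ∝ λ⁻⁴, so the ratio of coefficients is the inverse fourth power of the wavelength ratio.
σ(413)/σ(756) = (756/413)⁴ = (1.8305)⁴ = 11.23.

11.2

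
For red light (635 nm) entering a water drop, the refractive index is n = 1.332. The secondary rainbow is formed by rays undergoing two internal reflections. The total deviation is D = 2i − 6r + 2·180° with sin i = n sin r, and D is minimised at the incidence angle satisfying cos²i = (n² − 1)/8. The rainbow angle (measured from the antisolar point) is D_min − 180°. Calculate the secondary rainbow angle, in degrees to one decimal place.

50.6°

cos²i = (1.77422 − 1)/8 = 0.09678; i = arccos(0.31109) = 71.875°.
sin r = sin 71.875°/1.332 = 0.71350; r = 45.520°.
D_min = 2·71.875° − 6·45.520° + 360° = 230.628°.
Rainbow angle = D_min − 180° = 50.628°.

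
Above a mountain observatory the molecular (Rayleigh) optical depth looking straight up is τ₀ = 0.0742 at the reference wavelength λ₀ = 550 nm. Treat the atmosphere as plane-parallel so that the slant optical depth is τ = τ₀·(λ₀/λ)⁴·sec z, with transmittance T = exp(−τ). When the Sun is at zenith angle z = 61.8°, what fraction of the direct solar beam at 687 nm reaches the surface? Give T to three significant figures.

0.938

sec 61.8° = 2.1162.
τ = 0.0742 × (550/687)⁴ × 2.1162 = 0.0742 × 0.4108 × 2.1162 = 0.0645.
T = exp(−0.0645) = 0.9375.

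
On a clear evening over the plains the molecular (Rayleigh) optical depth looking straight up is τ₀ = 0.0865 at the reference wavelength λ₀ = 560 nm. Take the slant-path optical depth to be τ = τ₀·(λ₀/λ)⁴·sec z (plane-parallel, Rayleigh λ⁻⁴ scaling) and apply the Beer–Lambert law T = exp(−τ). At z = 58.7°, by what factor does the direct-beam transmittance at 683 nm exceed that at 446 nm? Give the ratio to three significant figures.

Airmass: sec 58.7° = 1.9249.
τ(683 nm) = 0.0865 × (560/683)⁴ × 1.9249 = 0.0865 × 0.4519 × 1.9249 = 0.0752.
τ(446 nm) = 0.0865 × (560/446)⁴ × 1.9249 = 0.0865 × 2.4855 × 1.9249 = 0.4138.
T(683)/T(446) = exp(τ_B − τ_A) = exp(0.3386) = 1.4030.

1.40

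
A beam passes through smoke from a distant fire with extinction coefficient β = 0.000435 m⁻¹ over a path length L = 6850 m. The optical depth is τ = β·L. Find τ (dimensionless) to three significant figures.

τ = β·L = 0.000435 × 6850 = 2.9798.

2.98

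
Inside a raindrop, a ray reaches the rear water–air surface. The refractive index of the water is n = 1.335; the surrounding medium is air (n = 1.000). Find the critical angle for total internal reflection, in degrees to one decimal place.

48.5°

sin θ_c = n_air / n = 1.000 / 1.335 = 0.7491.
θ_c = arcsin(0.7491) = 48.51°.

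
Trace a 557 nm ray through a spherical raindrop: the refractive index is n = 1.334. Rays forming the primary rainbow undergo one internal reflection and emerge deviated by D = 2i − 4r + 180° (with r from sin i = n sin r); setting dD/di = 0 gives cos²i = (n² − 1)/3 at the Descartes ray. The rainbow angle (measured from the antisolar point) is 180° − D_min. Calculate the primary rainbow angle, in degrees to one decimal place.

41.9°

cos²i = (1.77956 − 1)/3 = 0.25985; i = arccos(0.50976) = 59.352°.
sin r = sin 59.352°/1.334 = 0.64492; r = 40.159°.
D_min = 2·59.352° − 4·40.159° + 180° = 138.067°.
Rainbow angle = 180° − D_min = 41.933°.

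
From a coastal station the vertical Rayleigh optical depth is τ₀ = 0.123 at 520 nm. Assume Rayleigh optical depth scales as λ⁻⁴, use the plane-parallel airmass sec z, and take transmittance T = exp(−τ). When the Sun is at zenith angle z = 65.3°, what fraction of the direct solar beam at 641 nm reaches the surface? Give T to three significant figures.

0.880

sec 65.3° = 2.3931.
τ = 0.123 × (520/641)⁴ × 2.3931 = 0.123 × 0.4331 × 2.3931 = 0.1275.
T = exp(−0.1275) = 0.8803.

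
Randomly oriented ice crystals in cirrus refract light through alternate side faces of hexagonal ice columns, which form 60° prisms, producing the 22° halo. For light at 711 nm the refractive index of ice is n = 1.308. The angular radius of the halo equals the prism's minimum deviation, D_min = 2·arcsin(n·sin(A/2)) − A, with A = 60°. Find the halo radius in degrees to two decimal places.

21.69°

n·sin(A/2) = 1.308 × sin 30° = 1.308 × 0.5000 = 0.6540.
D_min = 2·arcsin(0.6540) − 60° = 2 × 40.844° − 60° = 21.688°.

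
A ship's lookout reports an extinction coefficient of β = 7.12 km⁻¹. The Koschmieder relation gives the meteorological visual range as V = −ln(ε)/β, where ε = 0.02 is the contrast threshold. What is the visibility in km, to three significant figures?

V = −ln(0.02) / 7.12 = 3.912 / 7.12 = 0.5494 km.

0.549 km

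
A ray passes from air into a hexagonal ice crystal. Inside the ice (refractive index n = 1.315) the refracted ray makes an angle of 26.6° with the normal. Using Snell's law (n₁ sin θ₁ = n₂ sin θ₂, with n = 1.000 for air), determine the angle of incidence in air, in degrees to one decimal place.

Snell: sin θ_i = n · sin θ_r = 1.315 × sin 26.6° = 1.315 × 0.4478 = 0.5888.
θ_i = arcsin(0.5888) = 36.07°.

36.1°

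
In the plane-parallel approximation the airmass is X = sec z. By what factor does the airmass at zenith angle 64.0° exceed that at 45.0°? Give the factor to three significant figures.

1.61

X(64.0°)/X(45.0°) = sec 64.0° / sec 45.0° = cos 45.0° / cos 64.0° = 0.7071/0.4384 = 1.6130.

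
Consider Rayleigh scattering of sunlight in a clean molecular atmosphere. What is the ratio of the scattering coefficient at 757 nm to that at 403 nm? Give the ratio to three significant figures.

Rayleigh scattering ∝ λ⁻⁴, so the ratio of coefficients is the inverse fourth power of the wavelength ratio.
σ(757)/σ(403) = (403/757)⁴ = (0.5324)⁴ = 0.08032.

0.0803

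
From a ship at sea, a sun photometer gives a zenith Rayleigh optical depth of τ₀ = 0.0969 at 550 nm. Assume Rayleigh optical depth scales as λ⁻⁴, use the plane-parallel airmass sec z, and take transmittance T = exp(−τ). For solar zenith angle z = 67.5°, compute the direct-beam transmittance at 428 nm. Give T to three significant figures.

sec 67.5° = 2.6131.
τ = 0.0969 × (550/428)⁴ × 2.6131 = 0.0969 × 2.7269 × 2.6131 = 0.6905.
T = exp(−0.6905) = 0.5013.

0.501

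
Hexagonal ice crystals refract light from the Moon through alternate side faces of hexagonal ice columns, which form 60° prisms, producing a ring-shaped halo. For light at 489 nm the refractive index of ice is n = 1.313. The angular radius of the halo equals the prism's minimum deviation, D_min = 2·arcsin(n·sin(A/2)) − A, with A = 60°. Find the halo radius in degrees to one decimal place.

22.1°

n·sin(A/2) = 1.313 × sin 30° = 1.313 × 0.5000 = 0.6565.
D_min = 2·arcsin(0.6565) − 60° = 2 × 41.033° − 60° = 22.067°.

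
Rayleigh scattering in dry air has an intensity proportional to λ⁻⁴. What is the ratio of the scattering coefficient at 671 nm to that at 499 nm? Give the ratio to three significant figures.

Rayleigh scattering ∝ λ⁻⁴, so the ratio of coefficients is the inverse fourth power of the wavelength ratio.
σ(671)/σ(499) = (499/671)⁴ = (0.7437)⁴ = 0.3059.

0.306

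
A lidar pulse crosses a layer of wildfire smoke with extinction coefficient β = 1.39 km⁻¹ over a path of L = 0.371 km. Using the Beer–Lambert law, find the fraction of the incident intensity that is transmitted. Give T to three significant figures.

0.597

τ = β·L = 1.39 × 0.371 = 0.5157.
T = exp(−0.5157) = 0.5971.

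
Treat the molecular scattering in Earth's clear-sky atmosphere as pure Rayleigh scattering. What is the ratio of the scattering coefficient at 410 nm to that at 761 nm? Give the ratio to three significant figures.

Rayleigh scattering ∝ λ⁻⁴, so the ratio of coefficients is the inverse fourth power of the wavelength ratio.
σ(410)/σ(761) = (761/410)⁴ = (1.8561)⁴ = 11.87.

11.9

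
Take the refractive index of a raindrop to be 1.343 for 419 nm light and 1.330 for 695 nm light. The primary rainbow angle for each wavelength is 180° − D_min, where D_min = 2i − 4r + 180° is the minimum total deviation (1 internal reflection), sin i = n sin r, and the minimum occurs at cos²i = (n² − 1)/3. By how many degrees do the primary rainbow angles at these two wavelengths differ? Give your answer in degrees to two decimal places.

1.87°

At 419 nm (n = 1.343): cos²i = 0.26788 → i = 58.830°, r = 39.577°, D_min = 139.354°, rainbow angle = 40.646°.
At 695 nm (n = 1.330): cos²i = 0.25630 → i = 59.585°, r = 40.422°, D_min = 137.484°, rainbow angle = 42.516°.
Angular width = |40.646° − 42.516°| = 1.871°.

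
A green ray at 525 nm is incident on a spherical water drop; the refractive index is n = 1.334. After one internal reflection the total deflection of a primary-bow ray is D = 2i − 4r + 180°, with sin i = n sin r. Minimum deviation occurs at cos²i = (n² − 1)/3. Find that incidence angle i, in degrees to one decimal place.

cos²i = (1.334² − 1)/3 = (1.77956 − 1)/3 = 0.25985.
cos i = 0.50976, so i = 59.352°.

59.4°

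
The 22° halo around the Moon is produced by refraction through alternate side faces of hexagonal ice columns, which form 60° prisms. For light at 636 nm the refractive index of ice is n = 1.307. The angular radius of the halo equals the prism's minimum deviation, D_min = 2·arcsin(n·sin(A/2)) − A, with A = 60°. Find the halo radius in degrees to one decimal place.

21.6°

n·sin(A/2) = 1.307 × sin 30° = 1.307 × 0.5000 = 0.6535.
D_min = 2·arcsin(0.6535) − 60° = 2 × 40.806° − 60° = 21.612°.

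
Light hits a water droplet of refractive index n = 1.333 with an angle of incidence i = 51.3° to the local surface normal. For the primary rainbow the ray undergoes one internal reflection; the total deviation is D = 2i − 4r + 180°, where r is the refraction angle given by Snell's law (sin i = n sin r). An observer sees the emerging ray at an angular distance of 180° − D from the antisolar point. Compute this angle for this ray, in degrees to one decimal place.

sin r = sin 51.3° / 1.333 = 0.7804/1.333 = 0.5855; r = 35.84°.
D = 2·51.3° − 4·35.84° + 180° = 102.60° − 143.34° + 180° = 139.26°.
Angle from antisolar point = 180° − D = 40.74°.

40.7°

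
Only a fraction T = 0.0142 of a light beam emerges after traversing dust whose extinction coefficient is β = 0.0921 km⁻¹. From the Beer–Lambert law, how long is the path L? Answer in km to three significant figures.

Beer–Lambert: T = exp(−βL) ⇒ L = −ln(T)/β = −ln(0.0142)/0.0921 = 4.2545/0.0921 = 46.19 km.

46.2 km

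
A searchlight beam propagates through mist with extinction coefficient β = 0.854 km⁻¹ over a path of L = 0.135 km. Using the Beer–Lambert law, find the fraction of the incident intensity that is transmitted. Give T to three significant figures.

τ = β·L = 0.854 × 0.135 = 0.1153.
T = exp(−0.1153) = 0.8911.

0.891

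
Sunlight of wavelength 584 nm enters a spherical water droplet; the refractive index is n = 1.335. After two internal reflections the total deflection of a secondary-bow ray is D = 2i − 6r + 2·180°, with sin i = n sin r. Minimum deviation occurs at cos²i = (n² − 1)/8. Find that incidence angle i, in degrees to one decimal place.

71.8°

cos²i = (1.335² − 1)/8 = (1.78222 − 1)/8 = 0.09778.
cos i = 0.31269, so i = 71.778°.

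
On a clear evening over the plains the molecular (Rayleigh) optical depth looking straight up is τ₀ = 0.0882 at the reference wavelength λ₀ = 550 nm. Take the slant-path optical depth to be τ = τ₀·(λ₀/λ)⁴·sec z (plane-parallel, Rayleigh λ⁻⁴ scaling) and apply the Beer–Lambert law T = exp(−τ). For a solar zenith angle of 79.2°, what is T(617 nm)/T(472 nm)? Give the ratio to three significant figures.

1.77

Airmass: sec 79.2° = 5.3367.
τ(617 nm) = 0.0882 × (550/617)⁴ × 5.3367 = 0.0882 × 0.6314 × 5.3367 = 0.2972.
τ(472 nm) = 0.0882 × (550/472)⁴ × 5.3367 = 0.0882 × 1.8437 × 5.3367 = 0.8678.
T(617)/T(472) = exp(τ_B − τ_A) = exp(0.5706) = 1.7693.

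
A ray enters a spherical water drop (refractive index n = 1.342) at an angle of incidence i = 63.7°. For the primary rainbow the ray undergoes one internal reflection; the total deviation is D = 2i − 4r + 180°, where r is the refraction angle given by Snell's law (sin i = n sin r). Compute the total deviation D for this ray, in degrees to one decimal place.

139.7°

sin r = sin 63.7° / 1.342 = 0.8965/1.342 = 0.6680; r = 41.91°.
D = 2·63.7° − 4·41.91° + 180° = 127.40° − 167.66° + 180° = 139.74°.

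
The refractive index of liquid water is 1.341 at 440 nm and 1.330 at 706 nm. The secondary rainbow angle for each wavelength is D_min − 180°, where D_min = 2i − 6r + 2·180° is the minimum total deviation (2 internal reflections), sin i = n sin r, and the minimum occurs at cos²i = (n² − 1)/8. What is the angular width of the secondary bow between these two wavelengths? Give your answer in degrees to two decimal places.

At 440 nm (n = 1.341): cos²i = 0.09979 → i = 71.586°, r = 45.034°, D_min = 232.966°, rainbow angle = 52.966°.
At 706 nm (n = 1.330): cos²i = 0.09611 → i = 71.940°, r = 45.630°, D_min = 230.101°, rainbow angle = 50.101°.
Angular width = |52.966° − 50.101°| = 2.865°.

2.86°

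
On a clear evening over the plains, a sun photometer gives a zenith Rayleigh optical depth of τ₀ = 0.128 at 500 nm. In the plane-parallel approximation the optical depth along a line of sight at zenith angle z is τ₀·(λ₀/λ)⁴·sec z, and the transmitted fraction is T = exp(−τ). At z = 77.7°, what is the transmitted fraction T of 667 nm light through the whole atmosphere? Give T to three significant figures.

sec 77.7° = 4.6942.
τ = 0.128 × (500/667)⁴ × 4.6942 = 0.128 × 0.3158 × 4.6942 = 0.1897.
T = exp(−0.1897) = 0.8272.

0.827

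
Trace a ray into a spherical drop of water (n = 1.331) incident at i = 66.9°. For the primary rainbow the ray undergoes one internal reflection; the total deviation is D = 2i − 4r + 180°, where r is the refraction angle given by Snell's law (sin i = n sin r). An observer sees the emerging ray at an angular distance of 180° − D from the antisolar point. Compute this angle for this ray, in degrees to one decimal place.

sin r = sin 66.9° / 1.331 = 0.9198/1.331 = 0.6911; r = 43.72°.
D = 2·66.9° − 4·43.72° + 180° = 133.80° − 174.86° + 180° = 138.94°.
Angle from antisolar point = 180° − D = 41.06°.

41.1°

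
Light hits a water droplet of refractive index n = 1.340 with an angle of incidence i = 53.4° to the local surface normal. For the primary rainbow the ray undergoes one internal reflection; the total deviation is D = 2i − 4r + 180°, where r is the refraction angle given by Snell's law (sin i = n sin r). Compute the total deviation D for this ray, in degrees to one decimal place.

sin r = sin 53.4° / 1.340 = 0.8028/1.340 = 0.5991; r = 36.81°.
D = 2·53.4° − 4·36.81° + 180° = 106.80° − 147.23° + 180° = 139.57°.

139.6°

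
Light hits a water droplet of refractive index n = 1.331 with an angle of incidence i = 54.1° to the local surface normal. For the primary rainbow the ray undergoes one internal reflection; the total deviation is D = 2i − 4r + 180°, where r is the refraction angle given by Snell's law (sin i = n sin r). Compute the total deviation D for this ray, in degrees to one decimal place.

sin r = sin 54.1° / 1.331 = 0.8100/1.331 = 0.6086; r = 37.49°.
D = 2·54.1° − 4·37.49° + 180° = 108.20° − 149.95° + 180° = 138.25°.

138.2°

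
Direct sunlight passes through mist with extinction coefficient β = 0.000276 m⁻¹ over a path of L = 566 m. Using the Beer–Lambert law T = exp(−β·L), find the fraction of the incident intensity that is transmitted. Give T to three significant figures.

τ = β·L = 0.000276 × 566 = 0.1562.
T = exp(−0.1562) = 0.8554.

0.855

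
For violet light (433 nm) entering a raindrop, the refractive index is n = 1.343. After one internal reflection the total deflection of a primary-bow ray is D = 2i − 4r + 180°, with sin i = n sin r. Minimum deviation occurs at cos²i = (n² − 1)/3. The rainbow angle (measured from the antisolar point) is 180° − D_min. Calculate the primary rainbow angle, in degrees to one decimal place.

40.6°

cos²i = (1.80365 − 1)/3 = 0.26788; i = arccos(0.51757) = 58.830°.
sin r = sin 58.830°/1.343 = 0.63711; r = 39.577°.
D_min = 2·58.830° − 4·39.577° + 180° = 139.354°.
Rainbow angle = 180° − D_min = 40.646°.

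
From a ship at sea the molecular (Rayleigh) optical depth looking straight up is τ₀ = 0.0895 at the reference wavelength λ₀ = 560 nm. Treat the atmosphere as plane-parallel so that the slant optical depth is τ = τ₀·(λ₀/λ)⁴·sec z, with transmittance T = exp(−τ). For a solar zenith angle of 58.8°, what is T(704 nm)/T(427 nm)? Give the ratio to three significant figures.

1.56

Airmass: sec 58.8° = 1.9304.
τ(704 nm) = 0.0895 × (560/704)⁴ × 1.9304 = 0.0895 × 0.4004 × 1.9304 = 0.0692.
τ(427 nm) = 0.0895 × (560/427)⁴ × 1.9304 = 0.0895 × 2.9583 × 1.9304 = 0.5111.
T(704)/T(427) = exp(τ_B − τ_A) = exp(0.4419) = 1.5557.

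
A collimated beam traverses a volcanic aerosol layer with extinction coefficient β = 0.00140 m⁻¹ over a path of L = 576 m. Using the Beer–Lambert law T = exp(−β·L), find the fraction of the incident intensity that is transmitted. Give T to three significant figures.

τ = β·L = 0.00140 × 576 = 0.8064.
T = exp(−0.8064) = 0.4465.

0.446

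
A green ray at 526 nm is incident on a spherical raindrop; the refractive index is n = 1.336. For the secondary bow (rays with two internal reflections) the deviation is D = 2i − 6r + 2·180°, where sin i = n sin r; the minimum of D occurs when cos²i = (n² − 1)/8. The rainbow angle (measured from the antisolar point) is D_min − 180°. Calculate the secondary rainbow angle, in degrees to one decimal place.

cos²i = (1.78490 − 1)/8 = 0.09811; i = arccos(0.31323) = 71.746°.
sin r = sin 71.746°/1.336 = 0.71084; r = 45.303°.
D_min = 2·71.746° − 6·45.303° + 360° = 231.674°.
Rainbow angle = D_min − 180° = 51.674°.

51.7°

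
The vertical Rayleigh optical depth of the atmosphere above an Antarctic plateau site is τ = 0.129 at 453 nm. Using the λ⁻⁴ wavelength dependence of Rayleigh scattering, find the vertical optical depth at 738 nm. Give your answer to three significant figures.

τ(738 nm) = τ(453 nm) × (453/738)⁴ = 0.129 × (0.6138)⁴ = 0.129 × 0.1420 = 0.0183.

0.0183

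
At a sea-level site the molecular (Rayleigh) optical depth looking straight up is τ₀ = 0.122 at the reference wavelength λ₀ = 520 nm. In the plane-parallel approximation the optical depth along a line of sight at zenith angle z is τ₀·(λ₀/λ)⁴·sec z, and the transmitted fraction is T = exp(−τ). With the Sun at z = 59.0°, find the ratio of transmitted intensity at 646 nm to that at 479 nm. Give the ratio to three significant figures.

1.26

Airmass: sec 59.0° = 1.9416.
τ(646 nm) = 0.122 × (520/646)⁴ × 1.9416 = 0.122 × 0.4198 × 1.9416 = 0.0994.
τ(479 nm) = 0.122 × (520/479)⁴ × 1.9416 = 0.122 × 1.3889 × 1.9416 = 0.3290.
T(646)/T(479) = exp(τ_B − τ_A) = exp(0.2295) = 1.2580.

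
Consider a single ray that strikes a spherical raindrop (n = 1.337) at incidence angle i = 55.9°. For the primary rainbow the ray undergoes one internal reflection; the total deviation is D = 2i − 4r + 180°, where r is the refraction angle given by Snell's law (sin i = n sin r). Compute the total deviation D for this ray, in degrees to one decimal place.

138.7°

sin r = sin 55.9° / 1.337 = 0.8281/1.337 = 0.6193; r = 38.27°.
D = 2·55.9° − 4·38.27° + 180° = 111.80° − 153.07° + 180° = 138.73°.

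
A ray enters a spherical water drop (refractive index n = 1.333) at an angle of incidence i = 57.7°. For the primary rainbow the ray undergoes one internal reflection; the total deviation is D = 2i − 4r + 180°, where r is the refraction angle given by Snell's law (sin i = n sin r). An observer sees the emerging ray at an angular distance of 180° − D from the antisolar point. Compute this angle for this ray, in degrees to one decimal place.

42.0°

sin r = sin 57.7° / 1.333 = 0.8453/1.333 = 0.6341; r = 39.35°.
D = 2·57.7° − 4·39.35° + 180° = 115.40° − 157.41° + 180° = 137.99°.
Angle from antisolar point = 180° − D = 42.01°.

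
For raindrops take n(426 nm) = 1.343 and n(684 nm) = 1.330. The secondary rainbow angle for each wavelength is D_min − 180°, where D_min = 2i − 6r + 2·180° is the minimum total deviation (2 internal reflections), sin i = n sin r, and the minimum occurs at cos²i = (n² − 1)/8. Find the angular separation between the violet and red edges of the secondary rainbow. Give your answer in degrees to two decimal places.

3.38°

At 426 nm (n = 1.343): cos²i = 0.10046 → i = 71.522°, r = 44.928°, D_min = 233.478°, rainbow angle = 53.478°.
At 684 nm (n = 1.330): cos²i = 0.09611 → i = 71.940°, r = 45.630°, D_min = 230.101°, rainbow angle = 50.101°.
Angular width = |53.478° − 50.101°| = 3.377°.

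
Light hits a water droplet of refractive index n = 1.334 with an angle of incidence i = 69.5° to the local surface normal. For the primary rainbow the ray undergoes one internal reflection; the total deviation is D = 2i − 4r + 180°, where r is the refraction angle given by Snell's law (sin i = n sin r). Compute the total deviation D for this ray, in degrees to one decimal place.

sin r = sin 69.5° / 1.334 = 0.9367/1.334 = 0.7022; r = 44.60°.
D = 2·69.5° − 4·44.60° + 180° = 139.00° − 178.40° + 180° = 140.60°.

140.6°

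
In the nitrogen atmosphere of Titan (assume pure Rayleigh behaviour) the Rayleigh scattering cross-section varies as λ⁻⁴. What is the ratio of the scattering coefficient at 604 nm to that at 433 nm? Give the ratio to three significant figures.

0.264

Rayleigh scattering ∝ λ⁻⁴, so the ratio of coefficients is the inverse fourth power of the wavelength ratio.
σ(604)/σ(433) = (433/604)⁴ = (0.7169)⁴ = 0.2641.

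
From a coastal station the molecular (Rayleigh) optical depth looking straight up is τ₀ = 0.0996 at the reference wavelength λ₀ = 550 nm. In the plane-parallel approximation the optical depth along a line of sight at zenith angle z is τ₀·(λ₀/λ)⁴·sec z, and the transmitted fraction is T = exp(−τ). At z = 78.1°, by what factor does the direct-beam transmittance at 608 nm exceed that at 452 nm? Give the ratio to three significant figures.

Airmass: sec 78.1° = 4.8496.
τ(608 nm) = 0.0996 × (550/608)⁴ × 4.8496 = 0.0996 × 0.6696 × 4.8496 = 0.3234.
τ(452 nm) = 0.0996 × (550/452)⁴ × 4.8496 = 0.0996 × 2.1923 × 4.8496 = 1.0589.
T(608)/T(452) = exp(τ_B − τ_A) = exp(0.7355) = 2.0865.

2.09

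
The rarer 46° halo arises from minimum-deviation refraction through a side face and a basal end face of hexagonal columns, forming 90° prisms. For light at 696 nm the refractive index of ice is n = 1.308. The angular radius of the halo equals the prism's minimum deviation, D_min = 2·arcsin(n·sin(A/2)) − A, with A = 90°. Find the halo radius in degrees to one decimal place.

n·sin(A/2) = 1.308 × sin 45° = 1.308 × 0.7071 = 0.9249.
D_min = 2·arcsin(0.9249) − 90° = 2 × 67.653° − 90° = 45.305°.

45.3°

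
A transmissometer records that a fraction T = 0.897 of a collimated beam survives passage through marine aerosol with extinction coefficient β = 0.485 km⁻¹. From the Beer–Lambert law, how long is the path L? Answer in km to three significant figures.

Beer–Lambert: T = exp(−βL) ⇒ L = −ln(T)/β = −ln(0.897)/0.485 = 0.1087/0.485 = 0.2241 km.

0.224 km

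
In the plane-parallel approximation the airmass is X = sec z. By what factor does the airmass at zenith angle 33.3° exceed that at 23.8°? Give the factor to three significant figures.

X(33.3°)/X(23.8°) = sec 33.3° / sec 23.8° = cos 23.8° / cos 33.3° = 0.9150/0.8358 = 1.0947.

1.09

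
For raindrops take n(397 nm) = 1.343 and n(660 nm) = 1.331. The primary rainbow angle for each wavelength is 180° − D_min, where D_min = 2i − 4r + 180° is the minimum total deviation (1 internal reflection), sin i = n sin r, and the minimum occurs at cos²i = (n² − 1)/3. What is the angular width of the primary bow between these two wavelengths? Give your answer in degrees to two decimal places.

At 397 nm (n = 1.343): cos²i = 0.26788 → i = 58.830°, r = 39.577°, D_min = 139.354°, rainbow angle = 40.646°.
At 660 nm (n = 1.331): cos²i = 0.25719 → i = 59.527°, r = 40.356°, D_min = 137.630°, rainbow angle = 42.370°.
Angular width = |40.646° − 42.370°| = 1.724°.

1.72°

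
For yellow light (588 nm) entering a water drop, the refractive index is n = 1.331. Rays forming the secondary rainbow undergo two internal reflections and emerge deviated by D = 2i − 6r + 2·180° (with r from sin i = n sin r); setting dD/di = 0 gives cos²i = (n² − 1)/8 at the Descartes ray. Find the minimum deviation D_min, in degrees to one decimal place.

cos²i = (1.77156 − 1)/8 = 0.09645; i = arccos(0.31056) = 71.907°.
sin r = sin 71.907°/1.331 = 0.71417; r = 45.575°.
D_min = 2·71.907° − 6·45.575° + 360° = 230.365°.

230.4°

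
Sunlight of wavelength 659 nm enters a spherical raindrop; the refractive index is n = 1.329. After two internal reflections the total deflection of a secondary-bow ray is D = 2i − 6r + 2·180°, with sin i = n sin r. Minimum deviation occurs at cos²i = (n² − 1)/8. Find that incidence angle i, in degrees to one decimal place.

72.0°

cos²i = (1.329² − 1)/8 = (1.76624 − 1)/8 = 0.09578.
cos i = 0.30948, so i = 71.972°.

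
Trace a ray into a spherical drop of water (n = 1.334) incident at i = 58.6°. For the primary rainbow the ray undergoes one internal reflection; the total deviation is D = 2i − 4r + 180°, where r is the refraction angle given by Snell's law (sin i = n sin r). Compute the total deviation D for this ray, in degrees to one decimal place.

138.1°

sin r = sin 58.6° / 1.334 = 0.8536/1.334 = 0.6398; r = 39.78°.
D = 2·58.6° − 4·39.78° + 180° = 117.20° − 159.12° + 180° = 138.08°.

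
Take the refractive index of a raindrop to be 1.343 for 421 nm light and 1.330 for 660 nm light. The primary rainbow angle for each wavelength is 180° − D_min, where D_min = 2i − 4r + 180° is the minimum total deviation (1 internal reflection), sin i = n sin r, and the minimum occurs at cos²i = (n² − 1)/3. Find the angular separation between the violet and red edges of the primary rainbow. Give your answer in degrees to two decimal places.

At 421 nm (n = 1.343): cos²i = 0.26788 → i = 58.830°, r = 39.577°, D_min = 139.354°, rainbow angle = 40.646°.
At 660 nm (n = 1.330): cos²i = 0.25630 → i = 59.585°, r = 40.422°, D_min = 137.484°, rainbow angle = 42.516°.
Angular width = |40.646° − 42.516°| = 1.871°.

1.87°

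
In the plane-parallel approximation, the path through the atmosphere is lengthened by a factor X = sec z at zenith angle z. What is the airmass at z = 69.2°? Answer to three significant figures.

2.82

X = sec z = 1/cos 69.2° = 1/0.3551 = 2.8161.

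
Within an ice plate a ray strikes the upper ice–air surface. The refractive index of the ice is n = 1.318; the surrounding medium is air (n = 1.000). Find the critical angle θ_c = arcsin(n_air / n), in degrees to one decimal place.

49.4°

sin θ_c = n_air / n = 1.000 / 1.318 = 0.7587.
θ_c = arcsin(0.7587) = 49.35°.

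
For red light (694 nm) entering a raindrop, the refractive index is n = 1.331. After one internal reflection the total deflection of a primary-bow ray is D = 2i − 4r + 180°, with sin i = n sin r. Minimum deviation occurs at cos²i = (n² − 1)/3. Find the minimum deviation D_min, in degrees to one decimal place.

137.6°

cos²i = (1.77156 − 1)/3 = 0.25719; i = arccos(0.50714) = 59.527°.
sin r = sin 59.527°/1.331 = 0.64753; r = 40.356°.
D_min = 2·59.527° − 4·40.356° + 180° = 137.630°.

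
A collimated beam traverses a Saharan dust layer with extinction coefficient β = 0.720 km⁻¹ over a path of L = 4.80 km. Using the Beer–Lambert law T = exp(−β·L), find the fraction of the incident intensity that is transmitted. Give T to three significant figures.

τ = β·L = 0.720 × 4.80 = 3.4560.
T = exp(−3.4560) = 0.0316.

0.0316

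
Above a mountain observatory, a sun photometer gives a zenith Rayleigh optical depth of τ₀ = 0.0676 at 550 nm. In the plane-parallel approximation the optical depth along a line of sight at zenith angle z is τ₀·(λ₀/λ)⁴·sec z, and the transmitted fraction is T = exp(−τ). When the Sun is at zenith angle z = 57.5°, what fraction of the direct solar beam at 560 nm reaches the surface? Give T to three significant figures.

sec 57.5° = 1.8612.
τ = 0.0676 × (550/560)⁴ × 1.8612 = 0.0676 × 0.9305 × 1.8612 = 0.1171.
T = exp(−0.1171) = 0.8895.

0.890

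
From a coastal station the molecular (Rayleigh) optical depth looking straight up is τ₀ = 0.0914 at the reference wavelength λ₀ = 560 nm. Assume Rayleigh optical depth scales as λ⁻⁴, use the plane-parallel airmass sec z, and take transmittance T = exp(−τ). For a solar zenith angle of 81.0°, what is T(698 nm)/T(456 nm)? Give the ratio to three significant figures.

Airmass: sec 81.0° = 6.3925.
τ(698 nm) = 0.0914 × (560/698)⁴ × 6.3925 = 0.0914 × 0.4143 × 6.3925 = 0.2421.
τ(456 nm) = 0.0914 × (560/456)⁴ × 6.3925 = 0.0914 × 2.2745 × 6.3925 = 1.3289.
T(698)/T(456) = exp(τ_B − τ_A) = exp(1.0869) = 2.9650.

2.96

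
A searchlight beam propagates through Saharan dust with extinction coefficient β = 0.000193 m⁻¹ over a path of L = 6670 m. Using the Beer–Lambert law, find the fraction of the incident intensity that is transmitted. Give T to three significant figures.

0.276

τ = β·L = 0.000193 × 6670 = 1.2873.
T = exp(−1.2873) = 0.2760.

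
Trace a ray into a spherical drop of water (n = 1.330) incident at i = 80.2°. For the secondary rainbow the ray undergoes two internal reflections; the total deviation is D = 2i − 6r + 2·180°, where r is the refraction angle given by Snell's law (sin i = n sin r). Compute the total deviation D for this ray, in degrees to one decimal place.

sin r = sin 80.2° / 1.330 = 0.9854/1.330 = 0.7409; r = 47.81°.
D = 2·80.2° − 6·47.81° + 2·180° = 160.40° − 286.85° + 360° = 233.55°.

233.5°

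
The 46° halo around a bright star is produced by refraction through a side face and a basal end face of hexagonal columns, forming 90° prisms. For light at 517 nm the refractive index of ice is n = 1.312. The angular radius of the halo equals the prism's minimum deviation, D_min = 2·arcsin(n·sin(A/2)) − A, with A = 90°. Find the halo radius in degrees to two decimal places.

46.17°

n·sin(A/2) = 1.312 × sin 45° = 1.312 × 0.7071 = 0.9277.
D_min = 2·arcsin(0.9277) − 90° = 2 × 68.083° − 90° = 46.166°.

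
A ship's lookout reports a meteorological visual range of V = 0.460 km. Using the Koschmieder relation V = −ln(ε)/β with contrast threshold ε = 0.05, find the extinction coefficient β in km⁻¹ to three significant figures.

6.51 km⁻¹

β = −ln(0.05) / V = 2.996 / 0.460 = 6.5125 km⁻¹.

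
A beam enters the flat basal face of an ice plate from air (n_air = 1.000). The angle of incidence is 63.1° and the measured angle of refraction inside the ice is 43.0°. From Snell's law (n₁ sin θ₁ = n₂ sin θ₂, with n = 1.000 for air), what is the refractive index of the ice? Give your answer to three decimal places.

n = sin θ_i / sin θ_r = sin 63.1° / sin 43.0° = 0.8918 / 0.6820 = 1.3076.

1.308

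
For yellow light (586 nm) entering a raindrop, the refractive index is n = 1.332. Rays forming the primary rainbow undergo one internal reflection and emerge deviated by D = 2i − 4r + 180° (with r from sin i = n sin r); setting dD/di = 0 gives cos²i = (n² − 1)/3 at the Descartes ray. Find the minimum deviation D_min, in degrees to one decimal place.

cos²i = (1.77422 − 1)/3 = 0.25807; i = arccos(0.50801) = 59.469°.
sin r = sin 59.469°/1.332 = 0.64666; r = 40.290°.
D_min = 2·59.469° − 4·40.290° + 180° = 137.776°.

137.8°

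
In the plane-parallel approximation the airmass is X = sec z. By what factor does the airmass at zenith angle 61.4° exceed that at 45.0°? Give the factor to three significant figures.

X(61.4°)/X(45.0°) = sec 61.4° / sec 45.0° = cos 45.0° / cos 61.4° = 0.7071/0.4787 = 1.4772.

1.48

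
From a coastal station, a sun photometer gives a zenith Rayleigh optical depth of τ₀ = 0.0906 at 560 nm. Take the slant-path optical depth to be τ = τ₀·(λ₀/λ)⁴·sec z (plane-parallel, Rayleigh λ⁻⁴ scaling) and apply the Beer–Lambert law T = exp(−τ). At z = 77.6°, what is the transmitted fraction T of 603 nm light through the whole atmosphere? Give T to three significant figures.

sec 77.6° = 4.6569.
τ = 0.0906 × (560/603)⁴ × 4.6569 = 0.0906 × 0.7438 × 4.6569 = 0.3138.
T = exp(−0.3138) = 0.7306.

0.731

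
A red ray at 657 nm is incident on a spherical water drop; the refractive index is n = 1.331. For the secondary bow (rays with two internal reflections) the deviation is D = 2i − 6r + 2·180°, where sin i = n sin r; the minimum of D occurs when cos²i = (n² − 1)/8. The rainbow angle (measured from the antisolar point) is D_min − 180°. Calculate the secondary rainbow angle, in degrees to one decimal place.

cos²i = (1.77156 − 1)/8 = 0.09645; i = arccos(0.31056) = 71.907°.
sin r = sin 71.907°/1.331 = 0.71417; r = 45.575°.
D_min = 2·71.907° − 6·45.575° + 360° = 230.365°.
Rainbow angle = D_min − 180° = 50.365°.

50.4°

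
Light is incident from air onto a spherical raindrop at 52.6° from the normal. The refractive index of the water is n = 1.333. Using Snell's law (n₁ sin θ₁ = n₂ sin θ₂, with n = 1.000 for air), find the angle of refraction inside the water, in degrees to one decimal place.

36.6°

Snell: sin θ_r = sin θ_i / n = sin 52.6° / 1.333 = 0.7944 / 1.333 = 0.5960.
θ_r = arcsin(0.5960) = 36.58°.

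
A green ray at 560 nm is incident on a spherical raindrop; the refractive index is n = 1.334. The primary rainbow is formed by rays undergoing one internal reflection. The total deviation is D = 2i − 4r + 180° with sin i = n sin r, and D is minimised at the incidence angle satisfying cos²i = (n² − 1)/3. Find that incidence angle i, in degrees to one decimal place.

cos²i = (1.334² − 1)/3 = (1.77956 − 1)/3 = 0.25985.
cos i = 0.50976, so i = 59.352°.

59.4°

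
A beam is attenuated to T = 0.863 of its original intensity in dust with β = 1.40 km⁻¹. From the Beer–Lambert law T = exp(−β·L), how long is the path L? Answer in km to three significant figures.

Beer–Lambert: T = exp(−βL) ⇒ L = −ln(T)/β = −ln(0.863)/1.40 = 0.1473/1.40 = 0.1052 km.

0.105 km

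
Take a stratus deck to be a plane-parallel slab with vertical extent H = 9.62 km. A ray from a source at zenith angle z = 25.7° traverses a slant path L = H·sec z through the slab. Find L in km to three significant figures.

10.7 km

sec z = 1/cos 25.7° = 1.1098.
L = 9.62 × 1.1098 = 10.676 km.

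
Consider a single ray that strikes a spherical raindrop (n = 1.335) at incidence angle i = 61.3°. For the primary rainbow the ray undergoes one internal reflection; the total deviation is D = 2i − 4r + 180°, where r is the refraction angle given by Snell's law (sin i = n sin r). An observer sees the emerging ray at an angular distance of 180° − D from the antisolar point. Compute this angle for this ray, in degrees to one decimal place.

sin r = sin 61.3° / 1.335 = 0.8771/1.335 = 0.6570; r = 41.07°.
D = 2·61.3° − 4·41.07° + 180° = 122.60° − 164.30° + 180° = 138.30°.
Angle from antisolar point = 180° − D = 41.70°.

41.7°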